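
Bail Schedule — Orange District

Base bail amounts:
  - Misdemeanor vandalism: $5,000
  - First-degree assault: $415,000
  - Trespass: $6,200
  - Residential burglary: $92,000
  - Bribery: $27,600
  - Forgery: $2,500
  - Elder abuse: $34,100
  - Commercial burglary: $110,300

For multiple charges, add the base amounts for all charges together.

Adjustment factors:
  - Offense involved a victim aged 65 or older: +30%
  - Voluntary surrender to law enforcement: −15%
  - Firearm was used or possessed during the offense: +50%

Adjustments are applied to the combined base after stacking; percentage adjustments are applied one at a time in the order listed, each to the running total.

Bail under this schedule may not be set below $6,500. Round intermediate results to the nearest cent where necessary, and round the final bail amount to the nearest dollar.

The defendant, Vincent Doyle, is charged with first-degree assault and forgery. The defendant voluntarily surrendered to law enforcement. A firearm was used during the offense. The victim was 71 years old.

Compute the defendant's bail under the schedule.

$692,006

Base amounts from the schedule: first-degree assault $415,000; forgery $2,500.
Stacking rule: sum of all bases. $415,000 + $2,500 = $417,500.
Offense involved a victim aged 65 or older (+30%): $417,500 × 1.3 = $542,750.
Voluntary surrender to law enforcement (−15%): $542,750 × 0.85 = $461,337.50.
Firearm was used or possessed during the offense (+50%): $461,337.50 × 1.5 = $692,006.25.
$692,006.25 is at or above the $6,500 minimum.
Rounded to the nearest dollar: $692,006.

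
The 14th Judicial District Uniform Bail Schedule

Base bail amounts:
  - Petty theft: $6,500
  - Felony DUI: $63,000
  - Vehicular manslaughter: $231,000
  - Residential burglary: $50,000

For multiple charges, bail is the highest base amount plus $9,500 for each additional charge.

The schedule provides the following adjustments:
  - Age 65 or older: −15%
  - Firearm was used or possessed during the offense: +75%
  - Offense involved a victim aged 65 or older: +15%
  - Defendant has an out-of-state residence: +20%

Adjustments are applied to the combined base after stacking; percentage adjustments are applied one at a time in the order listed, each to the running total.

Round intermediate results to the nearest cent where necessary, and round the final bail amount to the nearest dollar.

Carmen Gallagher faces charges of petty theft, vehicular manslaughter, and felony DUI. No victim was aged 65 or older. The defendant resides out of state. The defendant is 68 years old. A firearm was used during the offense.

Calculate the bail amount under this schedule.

Base amounts from the schedule: petty theft $6,500; vehicular manslaughter $231,000; felony DUI $63,000.
Stacking rule: highest base plus $9,500 per additional charge. Highest is vehicular manslaughter at $231,000; 2 additional charges → +$19,000. Combined base = $250,000.
Age 65 or older (−15%): $250,000 × 0.85 = $212,500.
Firearm was used or possessed during the offense (+75%): $212,500 × 1.75 = $371,875.
Defendant has an out-of-state residence (+20%): $371,875 × 1.2 = $446,250.

$446,250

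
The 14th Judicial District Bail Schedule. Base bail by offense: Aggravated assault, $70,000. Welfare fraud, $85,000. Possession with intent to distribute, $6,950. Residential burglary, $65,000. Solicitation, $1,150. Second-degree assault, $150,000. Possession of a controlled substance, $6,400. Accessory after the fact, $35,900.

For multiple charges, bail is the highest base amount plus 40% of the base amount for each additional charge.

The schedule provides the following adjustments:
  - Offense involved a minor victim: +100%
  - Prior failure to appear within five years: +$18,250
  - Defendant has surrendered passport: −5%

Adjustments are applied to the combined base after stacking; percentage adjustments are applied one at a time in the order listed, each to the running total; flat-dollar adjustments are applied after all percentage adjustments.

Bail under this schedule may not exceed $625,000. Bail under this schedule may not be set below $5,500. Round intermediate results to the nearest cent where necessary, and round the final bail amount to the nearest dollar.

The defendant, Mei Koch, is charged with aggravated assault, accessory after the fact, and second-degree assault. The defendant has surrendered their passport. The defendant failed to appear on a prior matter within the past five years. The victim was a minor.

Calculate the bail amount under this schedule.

Base amounts from the schedule: aggravated assault $70,000; accessory after the fact $35,900; second-degree assault $150,000.
Stacking rule: highest base plus 40% of each additional charge. Highest is second-degree assault at $150,000. Additional: $70,000 × 40% = $28,000; $35,900 × 40% = $14,360. Combined base = $150,000 + $42,360 = $192,360.
Offense involved a minor victim (+100%): $192,360 × 2 = $384,720.
Defendant has surrendered passport (−5%): $384,720 × 0.95 = $365,484.
Prior failure to appear within five years (+$18,250 flat): $365,484 + $18,250 = $383,734.
$383,734 is within the $625,000 maximum.
$383,734 is at or above the $5,500 minimum.

$383,734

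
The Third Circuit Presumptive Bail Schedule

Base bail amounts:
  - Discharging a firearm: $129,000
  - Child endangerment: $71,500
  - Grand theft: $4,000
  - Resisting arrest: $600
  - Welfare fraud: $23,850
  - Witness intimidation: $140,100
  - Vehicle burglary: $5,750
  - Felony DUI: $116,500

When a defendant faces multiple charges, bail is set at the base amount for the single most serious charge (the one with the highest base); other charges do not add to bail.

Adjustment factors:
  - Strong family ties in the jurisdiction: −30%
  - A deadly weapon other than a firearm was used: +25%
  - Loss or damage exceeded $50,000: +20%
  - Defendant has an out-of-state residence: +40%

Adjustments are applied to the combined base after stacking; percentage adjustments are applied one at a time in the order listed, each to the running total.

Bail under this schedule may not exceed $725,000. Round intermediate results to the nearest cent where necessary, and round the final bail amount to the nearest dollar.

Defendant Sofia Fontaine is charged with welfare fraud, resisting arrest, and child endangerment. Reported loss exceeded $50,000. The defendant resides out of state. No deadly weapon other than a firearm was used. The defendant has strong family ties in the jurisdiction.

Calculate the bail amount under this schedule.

$84,084

Base amounts from the schedule: welfare fraud $23,850; resisting arrest $600; child endangerment $71,500.
Stacking rule: use the highest base only. Highest is child endangerment at $71,500. Combined base = $71,500.
Strong family ties in the jurisdiction (−30%): $71,500 × 0.7 = $50,050.
Loss or damage exceeded $50,000 (+20%): $50,050 × 1.2 = $60,060.
Defendant has an out-of-state residence (+40%): $60,060 × 1.4 = $84,084.
$84,084 is within the $725,000 maximum.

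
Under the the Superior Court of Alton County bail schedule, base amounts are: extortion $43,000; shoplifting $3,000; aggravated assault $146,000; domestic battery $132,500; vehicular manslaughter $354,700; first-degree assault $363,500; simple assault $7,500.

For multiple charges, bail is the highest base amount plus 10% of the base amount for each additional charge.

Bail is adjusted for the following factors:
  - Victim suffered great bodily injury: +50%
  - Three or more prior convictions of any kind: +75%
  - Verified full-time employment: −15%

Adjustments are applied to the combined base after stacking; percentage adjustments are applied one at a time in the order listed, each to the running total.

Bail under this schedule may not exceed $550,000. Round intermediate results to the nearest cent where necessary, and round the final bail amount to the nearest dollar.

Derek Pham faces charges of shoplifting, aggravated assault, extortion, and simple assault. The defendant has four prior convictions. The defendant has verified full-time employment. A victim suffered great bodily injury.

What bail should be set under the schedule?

$337,700

Base amounts from the schedule: shoplifting $3,000; aggravated assault $146,000; extortion $43,000; simple assault $7,500.
Stacking rule: highest base plus 10% of each additional charge. Highest is aggravated assault at $146,000. Additional: $3,000 × 10% = $300; $43,000 × 10% = $4,300; $7,500 × 10% = $750. Combined base = $146,000 + $5,350 = $151,350.
Victim suffered great bodily injury (+50%): $151,350 × 1.5 = $227,025.
Three or more prior convictions of any kind (+75%): $227,025 × 1.75 = $397,293.75.
Verified full-time employment (−15%): $397,293.75 × 0.85 = $337,699.69.
$337,699.69 is within the $550,000 maximum.
Rounded to the nearest dollar: $337,700.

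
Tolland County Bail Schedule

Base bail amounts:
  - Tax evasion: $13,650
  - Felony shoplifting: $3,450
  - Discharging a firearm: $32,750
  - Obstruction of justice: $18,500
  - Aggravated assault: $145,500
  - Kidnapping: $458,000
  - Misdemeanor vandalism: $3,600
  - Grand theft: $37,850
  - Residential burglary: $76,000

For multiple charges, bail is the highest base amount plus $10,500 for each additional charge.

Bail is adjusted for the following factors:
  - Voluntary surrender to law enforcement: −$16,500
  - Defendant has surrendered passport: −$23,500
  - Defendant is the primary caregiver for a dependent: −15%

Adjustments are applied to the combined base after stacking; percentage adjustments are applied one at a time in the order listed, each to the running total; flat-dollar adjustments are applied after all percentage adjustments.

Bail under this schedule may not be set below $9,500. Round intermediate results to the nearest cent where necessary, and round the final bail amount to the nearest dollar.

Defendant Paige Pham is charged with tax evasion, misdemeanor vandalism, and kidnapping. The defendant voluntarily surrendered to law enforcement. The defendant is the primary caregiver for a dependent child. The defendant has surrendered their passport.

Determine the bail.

$367,150

Base amounts from the schedule: tax evasion $13,650; misdemeanor vandalism $3,600; kidnapping $458,000.
Stacking rule: highest base plus $10,500 per additional charge. Highest is kidnapping at $458,000; 2 additional charges → +$21,000. Combined base = $479,000.
Defendant is the primary caregiver for a dependent (−15%): $479,000 × 0.85 = $407,150.
Voluntary surrender to law enforcement (−$16,500 flat): $407,150 − $16,500 = $390,650.
Defendant has surrendered passport (−$23,500 flat): $390,650 − $23,500 = $367,150.
$367,150 is at or above the $9,500 minimum.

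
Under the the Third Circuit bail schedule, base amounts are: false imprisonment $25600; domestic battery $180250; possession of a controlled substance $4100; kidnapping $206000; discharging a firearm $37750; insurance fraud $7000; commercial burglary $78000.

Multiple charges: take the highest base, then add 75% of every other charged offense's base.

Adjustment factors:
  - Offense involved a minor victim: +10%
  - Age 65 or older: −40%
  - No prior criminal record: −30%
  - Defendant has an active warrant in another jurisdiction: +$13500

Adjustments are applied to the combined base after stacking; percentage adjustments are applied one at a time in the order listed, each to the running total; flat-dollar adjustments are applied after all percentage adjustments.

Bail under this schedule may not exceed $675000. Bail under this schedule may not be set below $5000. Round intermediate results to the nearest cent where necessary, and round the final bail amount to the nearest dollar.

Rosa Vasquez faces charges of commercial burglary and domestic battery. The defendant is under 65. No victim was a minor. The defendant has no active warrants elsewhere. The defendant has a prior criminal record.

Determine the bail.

$238750

Base amounts from the schedule: commercial burglary $78000; domestic battery $180250.
Stacking rule: highest base plus 75% of each additional charge. Highest is domestic battery at $180250. Additional: $78000 × 75% = $58500. Combined base = $180250 + $58500 = $238750.
No adjustment factors apply to this defendant.
$238750 is within the $675000 maximum.
$238750 is at or above the $5000 minimum.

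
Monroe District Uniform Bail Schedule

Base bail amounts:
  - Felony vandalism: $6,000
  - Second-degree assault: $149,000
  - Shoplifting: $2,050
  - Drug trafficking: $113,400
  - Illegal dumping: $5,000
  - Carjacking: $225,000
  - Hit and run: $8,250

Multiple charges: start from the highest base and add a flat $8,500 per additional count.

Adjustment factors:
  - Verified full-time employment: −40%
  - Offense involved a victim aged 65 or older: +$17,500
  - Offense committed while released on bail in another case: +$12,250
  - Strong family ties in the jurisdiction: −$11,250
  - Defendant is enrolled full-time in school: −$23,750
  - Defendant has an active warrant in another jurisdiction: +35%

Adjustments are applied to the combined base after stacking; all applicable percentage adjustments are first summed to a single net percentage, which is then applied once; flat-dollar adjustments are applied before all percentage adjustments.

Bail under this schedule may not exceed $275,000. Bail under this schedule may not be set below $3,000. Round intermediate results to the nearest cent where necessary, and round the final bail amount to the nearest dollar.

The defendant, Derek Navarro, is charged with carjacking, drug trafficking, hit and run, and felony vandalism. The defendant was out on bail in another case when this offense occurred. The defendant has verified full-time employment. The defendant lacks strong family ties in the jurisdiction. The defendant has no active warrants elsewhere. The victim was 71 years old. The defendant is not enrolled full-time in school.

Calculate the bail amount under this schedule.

$168,150

Base amounts from the schedule: carjacking $225,000; drug trafficking $113,400; hit and run $8,250; felony vandalism $6,000.
Stacking rule: highest base plus $8,500 per additional charge. Highest is carjacking at $225,000; 3 additional charges → +$25,500. Combined base = $250,500.
Offense involved a victim aged 65 or older (+$17,500 flat): $250,500 + $17,500 = $268,000.
Offense committed while released on bail in another case (+$12,250 flat): $268,000 + $12,250 = $280,250.
Verified full-time employment (−40%): $280,250 × 0.6 = $168,150.
$168,150 is within the $275,000 maximum.
$168,150 is at or above the $3,000 minimum.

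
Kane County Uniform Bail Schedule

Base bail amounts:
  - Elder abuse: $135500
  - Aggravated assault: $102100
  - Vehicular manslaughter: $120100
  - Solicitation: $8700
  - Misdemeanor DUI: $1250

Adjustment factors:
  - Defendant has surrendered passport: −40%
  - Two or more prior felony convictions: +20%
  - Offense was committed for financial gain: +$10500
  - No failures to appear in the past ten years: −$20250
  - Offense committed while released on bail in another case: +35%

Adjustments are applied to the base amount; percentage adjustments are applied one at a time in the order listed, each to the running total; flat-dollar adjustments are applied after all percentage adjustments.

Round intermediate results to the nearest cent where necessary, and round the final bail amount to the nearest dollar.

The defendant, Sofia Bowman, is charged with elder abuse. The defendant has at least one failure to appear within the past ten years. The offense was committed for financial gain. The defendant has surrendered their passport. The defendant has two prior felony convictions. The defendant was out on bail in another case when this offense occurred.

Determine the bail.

Base amounts from the schedule: elder abuse $135500.
Single charge. Combined base = $135500.
Defendant has surrendered passport (−40%): $135500 × 0.6 = $81300.
Two or more prior felony convictions (+20%): $81300 × 1.2 = $97560.
Offense committed while released on bail in another case (+35%): $97560 × 1.35 = $131706.
Offense was committed for financial gain (+$10500 flat): $131706 + $10500 = $142206.

$142206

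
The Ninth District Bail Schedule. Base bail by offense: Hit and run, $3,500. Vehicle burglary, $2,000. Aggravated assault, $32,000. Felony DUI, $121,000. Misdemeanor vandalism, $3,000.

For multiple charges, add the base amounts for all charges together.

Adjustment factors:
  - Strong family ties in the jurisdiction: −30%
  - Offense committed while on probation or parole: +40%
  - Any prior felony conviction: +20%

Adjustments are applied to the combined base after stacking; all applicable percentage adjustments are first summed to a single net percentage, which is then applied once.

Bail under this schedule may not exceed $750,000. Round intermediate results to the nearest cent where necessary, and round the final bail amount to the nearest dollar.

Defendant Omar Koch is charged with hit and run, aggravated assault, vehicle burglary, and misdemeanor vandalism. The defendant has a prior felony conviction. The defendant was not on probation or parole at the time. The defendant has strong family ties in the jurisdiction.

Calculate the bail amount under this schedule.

$36,450

Base amounts from the schedule: hit and run $3,500; aggravated assault $32,000; vehicle burglary $2,000; misdemeanor vandalism $3,000.
Stacking rule: sum of all bases. $3,500 + $32,000 + $2,000 + $3,000 = $40,500.
Net percentage adjustment: −30% +20% = −10%. $40,500 × 0.9 = $36,450.
$36,450 is within the $750,000 maximum.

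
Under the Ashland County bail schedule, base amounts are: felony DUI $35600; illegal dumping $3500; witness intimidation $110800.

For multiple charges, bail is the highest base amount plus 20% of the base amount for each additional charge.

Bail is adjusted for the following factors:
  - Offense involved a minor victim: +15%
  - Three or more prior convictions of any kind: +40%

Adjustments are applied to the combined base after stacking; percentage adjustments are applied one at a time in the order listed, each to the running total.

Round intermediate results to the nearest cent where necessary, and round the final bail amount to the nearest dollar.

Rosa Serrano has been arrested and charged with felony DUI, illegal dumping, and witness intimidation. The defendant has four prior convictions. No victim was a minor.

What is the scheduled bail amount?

Base amounts from the schedule: felony DUI $35600; illegal dumping $3500; witness intimidation $110800.
Stacking rule: highest base plus 20% of each additional charge. Highest is witness intimidation at $110800. Additional: $35600 × 20% = $7120; $3500 × 20% = $700. Combined base = $110800 + $7820 = $118620.
Three or more prior convictions of any kind (+40%): $118620 × 1.4 = $166068.

$166068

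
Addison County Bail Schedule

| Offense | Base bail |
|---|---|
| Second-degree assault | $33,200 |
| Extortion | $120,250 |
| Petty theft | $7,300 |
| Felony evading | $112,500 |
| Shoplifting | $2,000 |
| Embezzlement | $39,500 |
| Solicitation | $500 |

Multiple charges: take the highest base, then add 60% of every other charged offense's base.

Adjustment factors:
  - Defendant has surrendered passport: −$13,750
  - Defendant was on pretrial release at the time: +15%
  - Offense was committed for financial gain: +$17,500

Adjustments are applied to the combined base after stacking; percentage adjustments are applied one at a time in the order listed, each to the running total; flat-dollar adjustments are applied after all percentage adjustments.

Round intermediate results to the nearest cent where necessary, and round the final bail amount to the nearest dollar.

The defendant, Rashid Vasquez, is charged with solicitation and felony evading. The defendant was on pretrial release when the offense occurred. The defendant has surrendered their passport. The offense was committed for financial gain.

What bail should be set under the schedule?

$133,470

Base amounts from the schedule: solicitation $500; felony evading $112,500.
Stacking rule: highest base plus 60% of each additional charge. Highest is felony evading at $112,500. Additional: $500 × 60% = $300. Combined base = $112,500 + $300 = $112,800.
Defendant was on pretrial release at the time (+15%): $112,800 × 1.15 = $129,720.
Defendant has surrendered passport (−$13,750 flat): $129,720 − $13,750 = $115,970.
Offense was committed for financial gain (+$17,500 flat): $115,970 + $17,500 = $133,470.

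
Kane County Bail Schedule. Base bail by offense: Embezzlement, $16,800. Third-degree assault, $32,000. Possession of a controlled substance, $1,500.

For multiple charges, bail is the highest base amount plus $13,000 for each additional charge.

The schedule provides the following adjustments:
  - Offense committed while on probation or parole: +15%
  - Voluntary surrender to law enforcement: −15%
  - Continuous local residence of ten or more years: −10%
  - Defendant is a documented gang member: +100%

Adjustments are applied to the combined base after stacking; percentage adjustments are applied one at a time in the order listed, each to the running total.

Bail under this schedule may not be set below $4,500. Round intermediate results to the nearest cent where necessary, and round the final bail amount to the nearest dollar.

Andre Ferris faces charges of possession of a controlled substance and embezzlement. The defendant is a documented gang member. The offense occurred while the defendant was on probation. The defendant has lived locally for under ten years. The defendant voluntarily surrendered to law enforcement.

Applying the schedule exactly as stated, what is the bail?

Base amounts from the schedule: possession of a controlled substance $1,500; embezzlement $16,800.
Stacking rule: highest base plus $13,000 per additional charge. Highest is embezzlement at $16,800; 1 additional charge → +$13,000. Combined base = $29,800.
Offense committed while on probation or parole (+15%): $29,800 × 1.15 = $34,270.
Voluntary surrender to law enforcement (−15%): $34,270 × 0.85 = $29,129.50.
Defendant is a documented gang member (+100%): $29,129.50 × 2 = $58,259.
$58,259 is at or above the $4,500 minimum.

$58,259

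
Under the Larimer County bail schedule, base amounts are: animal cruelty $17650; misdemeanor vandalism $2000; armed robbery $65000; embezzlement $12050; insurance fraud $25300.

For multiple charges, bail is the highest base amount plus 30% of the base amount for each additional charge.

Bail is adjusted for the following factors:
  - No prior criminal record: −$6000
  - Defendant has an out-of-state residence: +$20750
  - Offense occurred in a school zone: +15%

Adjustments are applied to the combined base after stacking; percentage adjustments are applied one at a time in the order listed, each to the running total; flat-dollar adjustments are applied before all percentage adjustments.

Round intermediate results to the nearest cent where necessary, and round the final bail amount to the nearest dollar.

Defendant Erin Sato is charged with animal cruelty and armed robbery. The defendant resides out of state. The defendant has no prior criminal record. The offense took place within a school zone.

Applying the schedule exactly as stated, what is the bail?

Base amounts from the schedule: animal cruelty $17650; armed robbery $65000.
Stacking rule: highest base plus 30% of each additional charge. Highest is armed robbery at $65000. Additional: $17650 × 30% = $5295. Combined base = $65000 + $5295 = $70295.
No prior criminal record (−$6000 flat): $70295 − $6000 = $64295.
Defendant has an out-of-state residence (+$20750 flat): $64295 + $20750 = $85045.
Offense occurred in a school zone (+15%): $85045 × 1.15 = $97801.75.
Rounded to the nearest dollar: $97802.

$97802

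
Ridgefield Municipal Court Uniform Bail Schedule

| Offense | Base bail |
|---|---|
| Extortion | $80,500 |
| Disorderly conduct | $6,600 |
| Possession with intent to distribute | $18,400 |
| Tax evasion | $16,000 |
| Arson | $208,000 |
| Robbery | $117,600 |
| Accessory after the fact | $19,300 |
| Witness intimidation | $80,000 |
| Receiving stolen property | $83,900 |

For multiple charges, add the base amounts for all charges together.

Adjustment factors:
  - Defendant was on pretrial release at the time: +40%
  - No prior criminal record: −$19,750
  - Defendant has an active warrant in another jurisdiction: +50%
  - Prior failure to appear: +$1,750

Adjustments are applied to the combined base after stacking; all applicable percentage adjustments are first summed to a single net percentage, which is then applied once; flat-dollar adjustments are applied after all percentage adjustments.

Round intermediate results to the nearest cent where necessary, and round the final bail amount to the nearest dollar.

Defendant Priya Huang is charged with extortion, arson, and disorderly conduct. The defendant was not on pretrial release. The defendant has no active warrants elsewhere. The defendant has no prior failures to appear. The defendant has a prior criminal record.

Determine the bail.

$295,100

Base amounts from the schedule: extortion $80,500; arson $208,000; disorderly conduct $6,600.
Stacking rule: sum of all bases. $80,500 + $208,000 + $6,600 = $295,100.
No adjustment factors apply to this defendant.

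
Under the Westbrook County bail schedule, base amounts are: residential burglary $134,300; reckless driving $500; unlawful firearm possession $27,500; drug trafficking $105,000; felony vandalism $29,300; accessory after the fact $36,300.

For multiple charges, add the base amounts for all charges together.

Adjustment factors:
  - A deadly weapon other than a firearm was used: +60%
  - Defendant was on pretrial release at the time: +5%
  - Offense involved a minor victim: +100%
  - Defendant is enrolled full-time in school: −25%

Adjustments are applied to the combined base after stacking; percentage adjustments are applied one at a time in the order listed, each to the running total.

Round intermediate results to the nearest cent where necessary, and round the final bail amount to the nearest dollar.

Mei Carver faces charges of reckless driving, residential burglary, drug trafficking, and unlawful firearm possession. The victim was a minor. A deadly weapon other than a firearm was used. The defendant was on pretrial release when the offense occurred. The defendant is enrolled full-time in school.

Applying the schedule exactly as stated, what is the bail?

Base amounts from the schedule: reckless driving $500; residential burglary $134,300; drug trafficking $105,000; unlawful firearm possession $27,500.
Stacking rule: sum of all bases. $500 + $134,300 + $105,000 + $27,500 = $267,300.
A deadly weapon other than a firearm was used (+60%): $267,300 × 1.6 = $427,680.
Defendant was on pretrial release at the time (+5%): $427,680 × 1.05 = $449,064.
Offense involved a minor victim (+100%): $449,064 × 2 = $898,128.
Defendant is enrolled full-time in school (−25%): $898,128 × 0.75 = $673,596.

$673,596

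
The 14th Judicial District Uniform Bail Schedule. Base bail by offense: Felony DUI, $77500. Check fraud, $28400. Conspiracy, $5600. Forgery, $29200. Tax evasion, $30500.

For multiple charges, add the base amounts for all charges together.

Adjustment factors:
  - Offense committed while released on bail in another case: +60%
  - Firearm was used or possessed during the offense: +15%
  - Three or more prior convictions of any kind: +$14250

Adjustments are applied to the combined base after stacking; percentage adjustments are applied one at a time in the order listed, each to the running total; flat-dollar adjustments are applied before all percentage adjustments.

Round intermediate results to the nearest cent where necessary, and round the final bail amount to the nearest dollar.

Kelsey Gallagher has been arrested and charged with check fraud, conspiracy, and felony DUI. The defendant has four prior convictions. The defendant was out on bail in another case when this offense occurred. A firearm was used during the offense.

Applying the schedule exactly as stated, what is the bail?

$231380

Base amounts from the schedule: check fraud $28400; conspiracy $5600; felony DUI $77500.
Stacking rule: sum of all bases. $28400 + $5600 + $77500 = $111500.
Three or more prior convictions of any kind (+$14250 flat): $111500 + $14250 = $125750.
Offense committed while released on bail in another case (+60%): $125750 × 1.6 = $201200.
Firearm was used or possessed during the offense (+15%): $201200 × 1.15 = $231380.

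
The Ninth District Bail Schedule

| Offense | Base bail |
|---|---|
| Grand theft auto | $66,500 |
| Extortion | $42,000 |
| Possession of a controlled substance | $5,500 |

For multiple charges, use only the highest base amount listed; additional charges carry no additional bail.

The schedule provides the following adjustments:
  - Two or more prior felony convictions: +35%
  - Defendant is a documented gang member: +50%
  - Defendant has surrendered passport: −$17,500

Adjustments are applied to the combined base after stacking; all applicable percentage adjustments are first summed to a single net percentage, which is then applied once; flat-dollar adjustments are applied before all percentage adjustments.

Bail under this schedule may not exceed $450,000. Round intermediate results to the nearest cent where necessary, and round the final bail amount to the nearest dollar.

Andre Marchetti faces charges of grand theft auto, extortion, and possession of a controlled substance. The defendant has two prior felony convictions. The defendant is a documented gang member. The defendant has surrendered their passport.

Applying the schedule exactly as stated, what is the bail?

$90,650

Base amounts from the schedule: grand theft auto $66,500; extortion $42,000; possession of a controlled substance $5,500.
Stacking rule: use the highest base only. Highest is grand theft auto at $66,500. Combined base = $66,500.
Defendant has surrendered passport (−$17,500 flat): $66,500 − $17,500 = $49,000.
Net percentage adjustment: +35% +50% = +85%. $49,000 × 1.85 = $90,650.
$90,650 is within the $450,000 maximum.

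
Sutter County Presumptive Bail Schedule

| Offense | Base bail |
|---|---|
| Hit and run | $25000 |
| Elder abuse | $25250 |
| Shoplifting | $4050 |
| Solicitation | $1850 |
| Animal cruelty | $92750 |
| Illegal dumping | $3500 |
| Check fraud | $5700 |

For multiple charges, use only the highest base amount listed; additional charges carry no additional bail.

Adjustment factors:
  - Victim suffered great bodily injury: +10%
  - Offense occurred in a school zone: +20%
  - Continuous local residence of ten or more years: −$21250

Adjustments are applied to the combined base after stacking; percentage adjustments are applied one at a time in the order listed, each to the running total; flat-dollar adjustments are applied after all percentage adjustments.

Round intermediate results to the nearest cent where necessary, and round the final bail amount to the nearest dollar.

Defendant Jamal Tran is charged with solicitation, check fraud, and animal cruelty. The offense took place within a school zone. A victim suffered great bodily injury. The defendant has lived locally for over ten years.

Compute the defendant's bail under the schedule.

Base amounts from the schedule: solicitation $1850; check fraud $5700; animal cruelty $92750.
Stacking rule: use the highest base only. Highest is animal cruelty at $92750. Combined base = $92750.
Victim suffered great bodily injury (+10%): $92750 × 1.1 = $102025.
Offense occurred in a school zone (+20%): $102025 × 1.2 = $122430.
Continuous local residence of ten or more years (−$21250 flat): $122430 − $21250 = $101180.

$101180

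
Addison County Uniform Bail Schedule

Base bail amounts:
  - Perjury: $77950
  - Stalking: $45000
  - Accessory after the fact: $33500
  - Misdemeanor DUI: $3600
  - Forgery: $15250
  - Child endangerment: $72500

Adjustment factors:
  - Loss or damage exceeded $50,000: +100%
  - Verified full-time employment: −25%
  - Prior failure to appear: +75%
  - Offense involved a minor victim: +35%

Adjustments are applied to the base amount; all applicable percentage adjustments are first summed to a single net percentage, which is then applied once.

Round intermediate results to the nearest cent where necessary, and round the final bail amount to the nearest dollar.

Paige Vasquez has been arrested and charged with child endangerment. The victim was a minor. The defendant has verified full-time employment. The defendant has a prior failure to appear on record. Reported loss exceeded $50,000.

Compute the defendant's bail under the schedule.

$206625

Base amounts from the schedule: child endangerment $72500.
Single charge. Combined base = $72500.
Net percentage adjustment: +100% −25% +75% +35% = +185%. $72500 × 2.85 = $206625.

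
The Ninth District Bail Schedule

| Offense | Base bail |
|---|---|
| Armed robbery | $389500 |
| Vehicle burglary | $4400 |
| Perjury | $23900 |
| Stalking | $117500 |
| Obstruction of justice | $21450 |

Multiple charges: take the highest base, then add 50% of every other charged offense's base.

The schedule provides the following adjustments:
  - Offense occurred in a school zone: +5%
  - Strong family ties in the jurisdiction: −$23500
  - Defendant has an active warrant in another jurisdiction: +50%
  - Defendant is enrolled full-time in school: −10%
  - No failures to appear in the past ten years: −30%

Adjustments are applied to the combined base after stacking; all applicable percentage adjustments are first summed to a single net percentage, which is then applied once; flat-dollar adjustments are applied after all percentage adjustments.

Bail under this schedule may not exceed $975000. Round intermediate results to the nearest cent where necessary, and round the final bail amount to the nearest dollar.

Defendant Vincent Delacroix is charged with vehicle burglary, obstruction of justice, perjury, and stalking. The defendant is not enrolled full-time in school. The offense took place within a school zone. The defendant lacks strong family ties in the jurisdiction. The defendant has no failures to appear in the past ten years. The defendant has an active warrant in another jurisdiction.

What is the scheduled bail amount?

Base amounts from the schedule: vehicle burglary $4400; obstruction of justice $21450; perjury $23900; stalking $117500.
Stacking rule: highest base plus 50% of each additional charge. Highest is stalking at $117500. Additional: $4400 × 50% = $2200; $21450 × 50% = $10725; $23900 × 50% = $11950. Combined base = $117500 + $24875 = $142375.
Net percentage adjustment: +5% +50% −30% = +25%. $142375 × 1.25 = $177968.75.
$177968.75 is within the $975000 maximum.
Rounded to the nearest dollar: $177969.

$177969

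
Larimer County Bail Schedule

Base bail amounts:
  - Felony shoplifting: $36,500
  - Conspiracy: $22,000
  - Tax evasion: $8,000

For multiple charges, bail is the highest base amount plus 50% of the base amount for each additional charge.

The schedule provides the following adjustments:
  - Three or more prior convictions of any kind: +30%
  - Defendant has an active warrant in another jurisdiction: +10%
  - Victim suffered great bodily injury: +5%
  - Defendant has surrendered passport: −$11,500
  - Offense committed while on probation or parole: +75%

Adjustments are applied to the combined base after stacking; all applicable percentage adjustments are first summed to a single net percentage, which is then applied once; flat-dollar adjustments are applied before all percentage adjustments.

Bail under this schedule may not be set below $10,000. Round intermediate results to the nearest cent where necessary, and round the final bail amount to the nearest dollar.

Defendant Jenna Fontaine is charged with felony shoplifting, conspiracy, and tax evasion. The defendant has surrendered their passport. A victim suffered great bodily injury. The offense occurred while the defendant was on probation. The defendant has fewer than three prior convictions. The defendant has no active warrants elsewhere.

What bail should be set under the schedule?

Base amounts from the schedule: felony shoplifting $36,500; conspiracy $22,000; tax evasion $8,000.
Stacking rule: highest base plus 50% of each additional charge. Highest is felony shoplifting at $36,500. Additional: $22,000 × 50% = $11,000; $8,000 × 50% = $4,000. Combined base = $36,500 + $15,000 = $51,500.
Defendant has surrendered passport (−$11,500 flat): $51,500 − $11,500 = $40,000.
Net percentage adjustment: +5% +75% = +80%. $40,000 × 1.8 = $72,000.
$72,000 is at or above the $10,000 minimum.

$72,000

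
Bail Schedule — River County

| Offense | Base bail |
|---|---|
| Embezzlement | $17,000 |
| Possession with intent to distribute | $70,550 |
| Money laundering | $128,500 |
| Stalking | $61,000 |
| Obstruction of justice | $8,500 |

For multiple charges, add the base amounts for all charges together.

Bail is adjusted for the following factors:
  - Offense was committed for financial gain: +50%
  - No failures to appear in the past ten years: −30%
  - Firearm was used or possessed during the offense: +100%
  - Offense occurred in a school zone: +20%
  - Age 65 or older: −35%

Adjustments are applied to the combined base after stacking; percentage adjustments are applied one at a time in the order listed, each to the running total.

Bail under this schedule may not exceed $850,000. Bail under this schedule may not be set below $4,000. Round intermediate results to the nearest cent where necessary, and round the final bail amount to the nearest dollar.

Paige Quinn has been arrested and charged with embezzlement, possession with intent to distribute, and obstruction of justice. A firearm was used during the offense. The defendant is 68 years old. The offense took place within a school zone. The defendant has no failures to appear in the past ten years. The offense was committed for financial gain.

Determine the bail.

Base amounts from the schedule: embezzlement $17,000; possession with intent to distribute $70,550; obstruction of justice $8,500.
Stacking rule: sum of all bases. $17,000 + $70,550 + $8,500 = $96,050.
Offense was committed for financial gain (+50%): $96,050 × 1.5 = $144,075.
No failures to appear in the past ten years (−30%): $144,075 × 0.7 = $100,852.50.
Firearm was used or possessed during the offense (+100%): $100,852.50 × 2 = $201,705.
Offense occurred in a school zone (+20%): $201,705 × 1.2 = $242,046.
Age 65 or older (−35%): $242,046 × 0.65 = $157,329.90.
$157,329.90 is within the $850,000 maximum.
$157,329.90 is at or above the $4,000 minimum.
Rounded to the nearest dollar: $157,330.

$157,330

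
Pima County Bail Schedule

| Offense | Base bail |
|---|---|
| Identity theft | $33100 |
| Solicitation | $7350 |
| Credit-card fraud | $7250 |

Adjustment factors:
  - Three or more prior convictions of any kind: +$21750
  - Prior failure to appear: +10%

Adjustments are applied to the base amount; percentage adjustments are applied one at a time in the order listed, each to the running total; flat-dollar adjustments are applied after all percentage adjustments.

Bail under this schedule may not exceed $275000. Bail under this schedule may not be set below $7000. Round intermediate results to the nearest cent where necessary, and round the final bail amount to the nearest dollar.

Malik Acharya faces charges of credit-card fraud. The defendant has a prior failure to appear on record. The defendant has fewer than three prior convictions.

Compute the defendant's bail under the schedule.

Base amounts from the schedule: credit-card fraud $7250.
Single charge. Combined base = $7250.
Prior failure to appear (+10%): $7250 × 1.1 = $7975.
$7975 is within the $275000 maximum.
$7975 is at or above the $7000 minimum.

$7975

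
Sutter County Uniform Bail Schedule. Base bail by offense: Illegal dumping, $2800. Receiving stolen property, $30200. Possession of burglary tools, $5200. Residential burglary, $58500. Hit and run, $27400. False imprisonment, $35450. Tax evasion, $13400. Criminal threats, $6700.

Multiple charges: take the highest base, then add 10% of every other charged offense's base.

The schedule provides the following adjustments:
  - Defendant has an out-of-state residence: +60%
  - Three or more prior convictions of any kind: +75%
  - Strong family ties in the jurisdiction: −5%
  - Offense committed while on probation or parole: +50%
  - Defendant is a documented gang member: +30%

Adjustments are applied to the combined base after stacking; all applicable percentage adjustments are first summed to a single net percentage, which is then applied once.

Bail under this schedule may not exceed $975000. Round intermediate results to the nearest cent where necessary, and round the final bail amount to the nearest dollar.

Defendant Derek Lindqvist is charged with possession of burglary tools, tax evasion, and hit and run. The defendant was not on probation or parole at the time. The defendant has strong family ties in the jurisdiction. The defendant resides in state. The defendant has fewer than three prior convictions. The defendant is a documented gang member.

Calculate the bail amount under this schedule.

$36575

Base amounts from the schedule: possession of burglary tools $5200; tax evasion $13400; hit and run $27400.
Stacking rule: highest base plus 10% of each additional charge. Highest is hit and run at $27400. Additional: $5200 × 10% = $520; $13400 × 10% = $1340. Combined base = $27400 + $1860 = $29260.
Net percentage adjustment: −5% +30% = +25%. $29260 × 1.25 = $36575.
$36575 is within the $975000 maximum.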